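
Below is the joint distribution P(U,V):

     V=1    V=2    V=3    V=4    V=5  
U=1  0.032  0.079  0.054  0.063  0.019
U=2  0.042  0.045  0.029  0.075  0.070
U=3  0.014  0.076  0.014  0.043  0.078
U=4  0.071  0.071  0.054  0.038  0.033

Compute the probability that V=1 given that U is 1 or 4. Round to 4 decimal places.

0.2004

P(U=1) = 0.032 + 0.079 + 0.054 + 0.063 + 0.019 = 0.247.
P(U=4) = 0.071 + 0.071 + 0.054 + 0.038 + 0.033 = 0.267.
P(U ∈ {1, 4}) = 0.247 + 0.267 = 0.514; P(V=1, U ∈ {1, 4}) = 0.032 + 0.071 = 0.103.
P(V=1 | U ∈ {1, 4}) = 0.103/0.514 = 0.2004.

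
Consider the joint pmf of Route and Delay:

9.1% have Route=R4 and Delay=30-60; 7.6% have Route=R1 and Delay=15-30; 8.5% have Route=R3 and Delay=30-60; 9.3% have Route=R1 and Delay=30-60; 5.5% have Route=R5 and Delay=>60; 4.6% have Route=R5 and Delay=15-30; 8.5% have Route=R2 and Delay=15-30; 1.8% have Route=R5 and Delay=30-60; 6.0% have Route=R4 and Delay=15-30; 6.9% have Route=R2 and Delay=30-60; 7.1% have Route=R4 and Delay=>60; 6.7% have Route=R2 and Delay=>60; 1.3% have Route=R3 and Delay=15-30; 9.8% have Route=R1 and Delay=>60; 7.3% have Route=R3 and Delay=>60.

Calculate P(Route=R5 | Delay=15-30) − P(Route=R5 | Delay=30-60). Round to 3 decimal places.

0.114

P(Delay=15-30) = 0.076 + 0.085 + 0.013 + 0.060 + 0.046 = 0.280; P(Route=R5 | Delay=15-30) = 0.046/0.280 = 0.1643.
P(Delay=30-60) = 0.093 + 0.069 + 0.085 + 0.091 + 0.018 = 0.356; P(Route=R5 | Delay=30-60) = 0.018/0.356 = 0.0506.
Difference = 0.114.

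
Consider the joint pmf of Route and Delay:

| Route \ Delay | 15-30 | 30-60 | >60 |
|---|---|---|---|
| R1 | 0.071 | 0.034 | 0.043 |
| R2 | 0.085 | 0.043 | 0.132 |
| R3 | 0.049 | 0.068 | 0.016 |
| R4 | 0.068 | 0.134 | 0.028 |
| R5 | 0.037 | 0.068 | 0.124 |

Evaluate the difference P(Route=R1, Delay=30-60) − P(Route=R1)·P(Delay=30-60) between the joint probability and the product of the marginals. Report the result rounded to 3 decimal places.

-0.017

P(Route=R1) = 0.071 + 0.034 + 0.043 = 0.148.
P(Delay=30-60) = 0.034 + 0.043 + 0.068 + 0.134 + 0.068 = 0.347.
P(Route=R1, Delay=30-60) − P(Route=R1)P(Delay=30-60) = 0.034 − 0.148×0.347 = -0.017.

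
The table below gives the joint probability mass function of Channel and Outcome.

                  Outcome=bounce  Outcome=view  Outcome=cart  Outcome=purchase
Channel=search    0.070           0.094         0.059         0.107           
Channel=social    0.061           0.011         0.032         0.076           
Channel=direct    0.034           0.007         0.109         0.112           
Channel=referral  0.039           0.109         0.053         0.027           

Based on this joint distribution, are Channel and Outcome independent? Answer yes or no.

no

P(Channel=referral) = 0.228 and P(Outcome=view) = 0.221, so their product is 0.05039, but P(Channel=referral, Outcome=view) = 0.109. Since these differ, Channel and Outcome are not independent.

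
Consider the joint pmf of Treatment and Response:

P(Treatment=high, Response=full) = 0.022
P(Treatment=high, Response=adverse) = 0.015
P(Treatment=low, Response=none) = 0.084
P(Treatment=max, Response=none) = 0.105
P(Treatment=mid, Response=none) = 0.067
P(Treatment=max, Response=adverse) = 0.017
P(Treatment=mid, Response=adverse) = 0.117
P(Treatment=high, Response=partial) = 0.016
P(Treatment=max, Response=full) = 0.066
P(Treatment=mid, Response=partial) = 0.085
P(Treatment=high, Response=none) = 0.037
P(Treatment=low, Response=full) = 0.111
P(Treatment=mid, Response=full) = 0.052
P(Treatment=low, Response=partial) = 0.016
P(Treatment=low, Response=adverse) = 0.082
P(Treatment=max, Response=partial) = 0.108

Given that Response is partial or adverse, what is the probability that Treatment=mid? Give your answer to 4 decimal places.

0.4430

P(Response=partial) = 0.016 + 0.085 + 0.016 + 0.108 = 0.225.
P(Response=adverse) = 0.082 + 0.117 + 0.015 + 0.017 = 0.231.
P(Response ∈ {partial, adverse}) = 0.225 + 0.231 = 0.456; P(Treatment=mid, Response ∈ {partial, adverse}) = 0.085 + 0.117 = 0.202.
P(Treatment=mid | Response ∈ {partial, adverse}) = 0.202/0.456 = 0.4430.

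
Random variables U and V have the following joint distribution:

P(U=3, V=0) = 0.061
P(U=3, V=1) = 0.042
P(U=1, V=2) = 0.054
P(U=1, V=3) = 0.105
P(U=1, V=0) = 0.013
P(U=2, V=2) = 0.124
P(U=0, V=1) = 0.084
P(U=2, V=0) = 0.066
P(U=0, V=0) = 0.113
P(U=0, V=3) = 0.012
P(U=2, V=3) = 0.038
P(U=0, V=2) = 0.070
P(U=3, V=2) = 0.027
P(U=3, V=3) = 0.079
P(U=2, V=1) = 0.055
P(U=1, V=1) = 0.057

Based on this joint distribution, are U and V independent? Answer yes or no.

P(U=0) = 0.279 and P(V=3) = 0.234, so their product is 0.06529, but P(U=0, V=3) = 0.012. Since these differ, U and V are not independent.

no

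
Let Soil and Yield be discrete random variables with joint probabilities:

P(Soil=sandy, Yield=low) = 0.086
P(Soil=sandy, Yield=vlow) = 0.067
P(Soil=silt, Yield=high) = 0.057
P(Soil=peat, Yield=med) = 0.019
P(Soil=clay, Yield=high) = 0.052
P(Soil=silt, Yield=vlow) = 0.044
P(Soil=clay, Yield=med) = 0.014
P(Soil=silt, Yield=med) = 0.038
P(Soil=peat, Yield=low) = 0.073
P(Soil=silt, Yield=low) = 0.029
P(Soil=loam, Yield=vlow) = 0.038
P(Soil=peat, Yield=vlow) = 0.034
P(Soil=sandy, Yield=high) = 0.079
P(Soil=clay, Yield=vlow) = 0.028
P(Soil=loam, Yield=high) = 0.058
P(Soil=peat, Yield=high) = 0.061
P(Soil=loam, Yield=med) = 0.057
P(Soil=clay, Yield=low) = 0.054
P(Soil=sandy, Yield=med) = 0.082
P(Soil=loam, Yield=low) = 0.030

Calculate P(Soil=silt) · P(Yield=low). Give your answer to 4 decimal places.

P(Soil=silt) = 0.044 + 0.029 + 0.038 + 0.057 = 0.168.
P(Yield=low) = 0.086 + 0.030 + 0.054 + 0.029 + 0.073 = 0.272.
Product: 0.168 × 0.272 = 0.0457.

0.0457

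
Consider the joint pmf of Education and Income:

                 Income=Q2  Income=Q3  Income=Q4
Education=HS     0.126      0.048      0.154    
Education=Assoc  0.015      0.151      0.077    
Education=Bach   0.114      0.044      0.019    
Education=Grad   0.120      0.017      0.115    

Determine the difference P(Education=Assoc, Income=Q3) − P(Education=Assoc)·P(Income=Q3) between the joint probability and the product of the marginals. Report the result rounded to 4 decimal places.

P(Education=Assoc) = 0.015 + 0.151 + 0.077 = 0.243.
P(Income=Q3) = 0.048 + 0.151 + 0.044 + 0.017 = 0.260.
P(Education=Assoc, Income=Q3) − P(Education=Assoc)P(Income=Q3) = 0.151 − 0.243×0.260 = 0.0878.

0.0878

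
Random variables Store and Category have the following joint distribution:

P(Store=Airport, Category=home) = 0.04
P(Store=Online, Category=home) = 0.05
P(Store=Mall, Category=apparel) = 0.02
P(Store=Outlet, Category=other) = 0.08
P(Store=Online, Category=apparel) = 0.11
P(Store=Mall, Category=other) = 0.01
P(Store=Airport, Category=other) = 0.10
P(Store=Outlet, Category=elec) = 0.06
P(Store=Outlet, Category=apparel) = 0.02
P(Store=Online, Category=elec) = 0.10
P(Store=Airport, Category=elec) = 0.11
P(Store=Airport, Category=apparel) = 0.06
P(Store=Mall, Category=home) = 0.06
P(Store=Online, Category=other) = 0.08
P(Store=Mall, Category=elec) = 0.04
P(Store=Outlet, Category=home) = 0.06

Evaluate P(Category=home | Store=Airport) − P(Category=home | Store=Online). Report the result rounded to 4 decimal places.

-0.0180

P(Store=Airport) = 0.06 + 0.11 + 0.04 + 0.10 = 0.31; P(Category=home | Store=Airport) = 0.04/0.31 = 0.12903.
P(Store=Online) = 0.11 + 0.10 + 0.05 + 0.08 = 0.34; P(Category=home | Store=Online) = 0.05/0.34 = 0.14706.
Difference = -0.0180.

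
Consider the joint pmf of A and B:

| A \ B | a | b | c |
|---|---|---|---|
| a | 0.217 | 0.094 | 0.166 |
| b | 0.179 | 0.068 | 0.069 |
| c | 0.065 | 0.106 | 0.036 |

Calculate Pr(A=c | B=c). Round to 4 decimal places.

P(B=c) = 0.166 + 0.069 + 0.036 = 0.271.
P(A=c | B=c) = 0.036/0.271 = 0.1328.

0.1328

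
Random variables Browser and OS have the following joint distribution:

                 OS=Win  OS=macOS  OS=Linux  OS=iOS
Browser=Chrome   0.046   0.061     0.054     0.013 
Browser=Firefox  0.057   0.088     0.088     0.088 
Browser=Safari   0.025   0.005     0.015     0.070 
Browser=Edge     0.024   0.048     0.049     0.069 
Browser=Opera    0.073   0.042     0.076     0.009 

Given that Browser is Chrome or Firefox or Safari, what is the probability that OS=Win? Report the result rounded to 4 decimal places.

P(Browser=Chrome) = 0.046 + 0.061 + 0.054 + 0.013 = 0.174.
P(Browser=Firefox) = 0.057 + 0.088 + 0.088 + 0.088 = 0.321.
P(Browser=Safari) = 0.025 + 0.005 + 0.015 + 0.070 = 0.115.
P(Browser ∈ {Chrome, Firefox, Safari}) = 0.174 + 0.321 + 0.115 = 0.610; P(OS=Win, Browser ∈ {Chrome, Firefox, Safari}) = 0.046 + 0.057 + 0.025 = 0.128.
P(OS=Win | Browser ∈ {Chrome, Firefox, Safari}) = 0.128/0.610 = 0.2098.

0.2098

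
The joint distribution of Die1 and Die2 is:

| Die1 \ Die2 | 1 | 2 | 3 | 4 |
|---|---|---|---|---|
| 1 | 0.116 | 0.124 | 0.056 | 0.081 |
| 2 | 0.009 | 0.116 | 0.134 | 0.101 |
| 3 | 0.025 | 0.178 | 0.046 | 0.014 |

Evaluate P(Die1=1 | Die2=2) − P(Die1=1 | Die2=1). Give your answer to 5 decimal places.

-0.47668

P(Die2=2) = 0.124 + 0.116 + 0.178 = 0.418; P(Die1=1 | Die2=2) = 0.124/0.418 = 0.296651.
P(Die2=1) = 0.116 + 0.009 + 0.025 = 0.150; P(Die1=1 | Die2=1) = 0.116/0.150 = 0.773333.
Difference = -0.47668.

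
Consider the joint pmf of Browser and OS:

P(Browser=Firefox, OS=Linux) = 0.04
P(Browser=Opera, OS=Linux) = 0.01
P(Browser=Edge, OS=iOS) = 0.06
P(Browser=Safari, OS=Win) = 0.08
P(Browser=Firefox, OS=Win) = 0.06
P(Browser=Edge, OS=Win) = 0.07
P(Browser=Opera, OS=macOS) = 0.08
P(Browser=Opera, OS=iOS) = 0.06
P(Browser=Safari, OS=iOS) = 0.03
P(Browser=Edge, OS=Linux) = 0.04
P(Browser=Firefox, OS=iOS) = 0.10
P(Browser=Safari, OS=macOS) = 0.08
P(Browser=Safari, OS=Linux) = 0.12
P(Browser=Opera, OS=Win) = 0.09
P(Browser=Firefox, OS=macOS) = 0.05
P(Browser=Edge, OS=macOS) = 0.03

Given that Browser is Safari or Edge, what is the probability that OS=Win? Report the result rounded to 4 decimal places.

0.2941

P(Browser=Safari) = 0.08 + 0.08 + 0.12 + 0.03 = 0.31.
P(Browser=Edge) = 0.07 + 0.03 + 0.04 + 0.06 = 0.20.
P(Browser ∈ {Safari, Edge}) = 0.31 + 0.20 = 0.51; P(OS=Win, Browser ∈ {Safari, Edge}) = 0.08 + 0.07 = 0.15.
P(OS=Win | Browser ∈ {Safari, Edge}) = 0.15/0.51 = 0.2941.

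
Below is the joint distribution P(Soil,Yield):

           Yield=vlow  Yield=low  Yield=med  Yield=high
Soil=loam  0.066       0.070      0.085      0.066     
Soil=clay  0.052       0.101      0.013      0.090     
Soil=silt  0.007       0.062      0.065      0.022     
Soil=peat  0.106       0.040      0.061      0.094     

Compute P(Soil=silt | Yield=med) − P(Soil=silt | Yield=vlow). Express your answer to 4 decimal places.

0.2599

P(Yield=med) = 0.085 + 0.013 + 0.065 + 0.061 = 0.224; P(Soil=silt | Yield=med) = 0.065/0.224 = 0.29018.
P(Yield=vlow) = 0.066 + 0.052 + 0.007 + 0.106 = 0.231; P(Soil=silt | Yield=vlow) = 0.007/0.231 = 0.03030.
Difference = 0.2599.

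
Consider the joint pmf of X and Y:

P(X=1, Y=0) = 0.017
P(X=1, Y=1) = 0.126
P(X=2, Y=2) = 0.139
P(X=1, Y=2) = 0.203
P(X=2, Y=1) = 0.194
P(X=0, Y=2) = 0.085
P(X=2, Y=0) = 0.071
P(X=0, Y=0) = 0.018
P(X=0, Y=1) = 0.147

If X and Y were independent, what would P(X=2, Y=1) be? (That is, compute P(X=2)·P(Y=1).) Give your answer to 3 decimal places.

0.189

P(X=2) = 0.071 + 0.194 + 0.139 = 0.404.
P(Y=1) = 0.147 + 0.126 + 0.194 = 0.467.
Product: 0.404 × 0.467 = 0.189.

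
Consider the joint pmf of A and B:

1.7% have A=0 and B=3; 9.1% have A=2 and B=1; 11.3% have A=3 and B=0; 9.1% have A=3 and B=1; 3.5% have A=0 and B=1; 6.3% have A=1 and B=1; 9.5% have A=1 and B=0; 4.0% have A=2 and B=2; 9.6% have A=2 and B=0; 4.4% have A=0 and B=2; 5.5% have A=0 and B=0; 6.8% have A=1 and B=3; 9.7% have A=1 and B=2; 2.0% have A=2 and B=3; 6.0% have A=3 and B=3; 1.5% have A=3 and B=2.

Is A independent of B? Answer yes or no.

P(A=3) = 0.279 and P(B=2) = 0.196, so their product is 0.05468, but P(A=3, B=2) = 0.015. Since these differ, A and B are not independent.

no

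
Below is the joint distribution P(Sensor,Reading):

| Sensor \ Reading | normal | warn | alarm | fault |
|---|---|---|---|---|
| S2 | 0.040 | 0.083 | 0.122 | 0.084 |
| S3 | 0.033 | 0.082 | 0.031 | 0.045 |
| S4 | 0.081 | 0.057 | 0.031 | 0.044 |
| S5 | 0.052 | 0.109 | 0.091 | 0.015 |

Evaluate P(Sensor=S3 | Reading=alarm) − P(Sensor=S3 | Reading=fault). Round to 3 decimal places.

-0.127

P(Reading=alarm) = 0.122 + 0.031 + 0.031 + 0.091 = 0.275; P(Sensor=S3 | Reading=alarm) = 0.031/0.275 = 0.1127.
P(Reading=fault) = 0.084 + 0.045 + 0.044 + 0.015 = 0.188; P(Sensor=S3 | Reading=fault) = 0.045/0.188 = 0.2394.
Difference = -0.127.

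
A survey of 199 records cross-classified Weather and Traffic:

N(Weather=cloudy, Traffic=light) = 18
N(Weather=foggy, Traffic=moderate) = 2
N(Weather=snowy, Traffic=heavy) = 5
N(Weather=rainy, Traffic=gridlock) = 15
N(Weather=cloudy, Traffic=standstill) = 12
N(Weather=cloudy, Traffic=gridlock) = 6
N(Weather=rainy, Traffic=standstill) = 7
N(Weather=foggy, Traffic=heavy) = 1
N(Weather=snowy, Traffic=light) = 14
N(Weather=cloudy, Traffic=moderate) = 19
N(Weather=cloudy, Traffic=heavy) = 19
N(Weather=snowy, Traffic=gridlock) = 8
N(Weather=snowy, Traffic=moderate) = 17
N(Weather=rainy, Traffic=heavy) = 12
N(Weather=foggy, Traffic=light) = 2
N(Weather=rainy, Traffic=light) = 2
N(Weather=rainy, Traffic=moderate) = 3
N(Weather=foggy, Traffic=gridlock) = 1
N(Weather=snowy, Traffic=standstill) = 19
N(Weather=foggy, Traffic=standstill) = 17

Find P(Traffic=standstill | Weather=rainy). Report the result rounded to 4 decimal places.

0.1795

Total with Weather=rainy: 2 + 3 + 12 + 15 + 7 = 39.
P(Traffic=standstill | Weather=rainy) = 7/39 = 0.1795.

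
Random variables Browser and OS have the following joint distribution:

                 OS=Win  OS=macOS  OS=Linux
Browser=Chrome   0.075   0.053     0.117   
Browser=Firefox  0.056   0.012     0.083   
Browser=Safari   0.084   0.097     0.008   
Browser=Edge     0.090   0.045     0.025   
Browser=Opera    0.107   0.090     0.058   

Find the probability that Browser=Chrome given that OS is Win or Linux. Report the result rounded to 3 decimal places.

0.273

P(OS=Win) = 0.075 + 0.056 + 0.084 + 0.090 + 0.107 = 0.412.
P(OS=Linux) = 0.117 + 0.083 + 0.008 + 0.025 + 0.058 = 0.291.
P(OS ∈ {Win, Linux}) = 0.412 + 0.291 = 0.703; P(Browser=Chrome, OS ∈ {Win, Linux}) = 0.075 + 0.117 = 0.192.
P(Browser=Chrome | OS ∈ {Win, Linux}) = 0.192/0.703 = 0.273.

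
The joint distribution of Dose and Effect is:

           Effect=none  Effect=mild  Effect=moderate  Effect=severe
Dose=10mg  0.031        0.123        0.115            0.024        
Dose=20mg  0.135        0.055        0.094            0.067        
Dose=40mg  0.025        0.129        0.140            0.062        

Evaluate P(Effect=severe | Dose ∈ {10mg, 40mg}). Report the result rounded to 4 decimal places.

0.1325

P(Dose=10mg) = 0.031 + 0.123 + 0.115 + 0.024 = 0.293.
P(Dose=40mg) = 0.025 + 0.129 + 0.140 + 0.062 = 0.356.
P(Dose ∈ {10mg, 40mg}) = 0.293 + 0.356 = 0.649; P(Effect=severe, Dose ∈ {10mg, 40mg}) = 0.024 + 0.062 = 0.086.
P(Effect=severe | Dose ∈ {10mg, 40mg}) = 0.086/0.649 = 0.1325.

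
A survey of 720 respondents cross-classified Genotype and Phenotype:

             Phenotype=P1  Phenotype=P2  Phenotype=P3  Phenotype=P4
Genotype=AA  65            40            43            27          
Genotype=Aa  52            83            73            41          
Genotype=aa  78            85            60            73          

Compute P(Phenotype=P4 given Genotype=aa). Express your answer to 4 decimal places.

0.2466

Total with Genotype=aa: 78 + 85 + 60 + 73 = 296.
P(Phenotype=P4 | Genotype=aa) = 73/296 = 0.2466.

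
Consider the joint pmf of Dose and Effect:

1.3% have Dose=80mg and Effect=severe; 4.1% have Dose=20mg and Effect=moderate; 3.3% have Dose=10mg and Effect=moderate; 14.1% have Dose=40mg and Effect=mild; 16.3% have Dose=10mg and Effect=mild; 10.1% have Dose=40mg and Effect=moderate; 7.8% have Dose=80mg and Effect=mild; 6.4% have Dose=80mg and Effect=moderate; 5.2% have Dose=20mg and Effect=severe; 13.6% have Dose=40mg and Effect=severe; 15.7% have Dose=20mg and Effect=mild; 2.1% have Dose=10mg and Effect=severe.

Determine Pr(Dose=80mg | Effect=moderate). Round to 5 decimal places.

0.26778

P(Effect=moderate) = 0.033 + 0.041 + 0.101 + 0.064 = 0.239.
P(Dose=80mg | Effect=moderate) = 0.064/0.239 = 0.26778.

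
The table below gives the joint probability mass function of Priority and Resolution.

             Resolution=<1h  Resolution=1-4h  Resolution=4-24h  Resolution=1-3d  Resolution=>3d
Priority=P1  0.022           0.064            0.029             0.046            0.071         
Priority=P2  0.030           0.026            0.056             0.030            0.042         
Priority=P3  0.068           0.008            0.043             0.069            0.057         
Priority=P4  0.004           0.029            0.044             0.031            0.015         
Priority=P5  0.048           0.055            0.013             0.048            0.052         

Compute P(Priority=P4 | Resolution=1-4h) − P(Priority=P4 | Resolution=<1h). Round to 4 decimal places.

P(Resolution=1-4h) = 0.064 + 0.026 + 0.008 + 0.029 + 0.055 = 0.182; P(Priority=P4 | Resolution=1-4h) = 0.029/0.182 = 0.15934.
P(Resolution=<1h) = 0.022 + 0.030 + 0.068 + 0.004 + 0.048 = 0.172; P(Priority=P4 | Resolution=<1h) = 0.004/0.172 = 0.02326.
Difference = 0.1361.

0.1361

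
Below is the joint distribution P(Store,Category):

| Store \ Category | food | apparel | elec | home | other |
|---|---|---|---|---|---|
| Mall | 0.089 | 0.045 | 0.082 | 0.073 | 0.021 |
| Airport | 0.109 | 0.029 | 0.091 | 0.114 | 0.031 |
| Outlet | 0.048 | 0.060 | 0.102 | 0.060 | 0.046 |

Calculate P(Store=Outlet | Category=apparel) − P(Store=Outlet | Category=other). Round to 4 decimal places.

-0.0216

P(Category=apparel) = 0.045 + 0.029 + 0.060 = 0.134; P(Store=Outlet | Category=apparel) = 0.060/0.134 = 0.44776.
P(Category=other) = 0.021 + 0.031 + 0.046 = 0.098; P(Store=Outlet | Category=other) = 0.046/0.098 = 0.46939.
Difference = -0.0216.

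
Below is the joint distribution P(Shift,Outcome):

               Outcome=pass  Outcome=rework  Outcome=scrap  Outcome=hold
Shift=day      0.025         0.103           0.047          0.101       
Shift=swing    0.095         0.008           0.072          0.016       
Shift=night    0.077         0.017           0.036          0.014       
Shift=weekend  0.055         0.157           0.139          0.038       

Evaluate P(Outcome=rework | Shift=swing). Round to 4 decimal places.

P(Shift=swing) = 0.095 + 0.008 + 0.072 + 0.016 = 0.191.
P(Outcome=rework | Shift=swing) = 0.008/0.191 = 0.0419.

0.0419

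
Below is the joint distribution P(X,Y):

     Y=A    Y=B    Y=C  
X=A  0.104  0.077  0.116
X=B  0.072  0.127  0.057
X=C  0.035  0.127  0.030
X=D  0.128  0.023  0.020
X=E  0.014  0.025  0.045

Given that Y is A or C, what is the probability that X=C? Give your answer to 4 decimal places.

0.1047

P(Y=A) = 0.104 + 0.072 + 0.035 + 0.128 + 0.014 = 0.353.
P(Y=C) = 0.116 + 0.057 + 0.030 + 0.020 + 0.045 = 0.268.
P(Y ∈ {A, C}) = 0.353 + 0.268 = 0.621; P(X=C, Y ∈ {A, C}) = 0.035 + 0.030 = 0.065.
P(X=C | Y ∈ {A, C}) = 0.065/0.621 = 0.1047.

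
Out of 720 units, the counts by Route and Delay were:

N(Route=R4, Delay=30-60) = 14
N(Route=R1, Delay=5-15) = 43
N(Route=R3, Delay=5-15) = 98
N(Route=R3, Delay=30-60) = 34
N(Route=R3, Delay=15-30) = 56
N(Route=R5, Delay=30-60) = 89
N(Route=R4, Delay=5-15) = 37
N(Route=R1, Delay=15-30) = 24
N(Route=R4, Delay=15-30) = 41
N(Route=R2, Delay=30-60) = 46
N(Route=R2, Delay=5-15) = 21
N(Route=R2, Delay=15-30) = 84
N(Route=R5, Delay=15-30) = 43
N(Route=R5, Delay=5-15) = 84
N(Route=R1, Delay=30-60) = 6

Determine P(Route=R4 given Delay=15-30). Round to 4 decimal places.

Total with Delay=15-30: 24 + 84 + 56 + 41 + 43 = 248.
P(Route=R4 | Delay=15-30) = 41/248 = 0.1653.

0.1653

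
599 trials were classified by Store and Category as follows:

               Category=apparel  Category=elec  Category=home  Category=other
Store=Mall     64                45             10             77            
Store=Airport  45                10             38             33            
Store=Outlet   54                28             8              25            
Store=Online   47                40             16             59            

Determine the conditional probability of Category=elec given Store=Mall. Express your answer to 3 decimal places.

Total with Store=Mall: 64 + 45 + 10 + 77 = 196.
P(Category=elec | Store=Mall) = 45/196 = 0.230.

0.230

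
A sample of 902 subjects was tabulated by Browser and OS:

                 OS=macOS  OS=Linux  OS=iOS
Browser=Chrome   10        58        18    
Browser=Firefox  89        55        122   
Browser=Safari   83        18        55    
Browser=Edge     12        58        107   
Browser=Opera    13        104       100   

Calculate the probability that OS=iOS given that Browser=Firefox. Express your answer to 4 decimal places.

0.4586

Total with Browser=Firefox: 89 + 55 + 122 = 266.
P(OS=iOS | Browser=Firefox) = 122/266 = 0.4586.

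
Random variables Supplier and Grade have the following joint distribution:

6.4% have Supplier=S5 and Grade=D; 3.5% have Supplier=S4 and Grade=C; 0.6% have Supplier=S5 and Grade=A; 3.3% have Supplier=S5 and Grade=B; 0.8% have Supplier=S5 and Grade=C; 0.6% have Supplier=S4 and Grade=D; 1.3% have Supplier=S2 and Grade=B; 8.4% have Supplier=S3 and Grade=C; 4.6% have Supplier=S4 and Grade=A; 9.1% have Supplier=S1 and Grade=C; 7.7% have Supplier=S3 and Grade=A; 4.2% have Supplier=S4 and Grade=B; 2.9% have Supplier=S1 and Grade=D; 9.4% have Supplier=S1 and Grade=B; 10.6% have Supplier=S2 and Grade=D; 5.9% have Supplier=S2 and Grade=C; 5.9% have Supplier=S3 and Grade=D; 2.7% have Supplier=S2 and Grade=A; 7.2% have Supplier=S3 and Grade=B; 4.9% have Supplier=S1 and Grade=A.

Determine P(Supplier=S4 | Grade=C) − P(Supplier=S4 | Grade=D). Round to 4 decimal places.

P(Grade=C) = 0.091 + 0.059 + 0.084 + 0.035 + 0.008 = 0.277; P(Supplier=S4 | Grade=C) = 0.035/0.277 = 0.12635.
P(Grade=D) = 0.029 + 0.106 + 0.059 + 0.006 + 0.064 = 0.264; P(Supplier=S4 | Grade=D) = 0.006/0.264 = 0.02273.
Difference = 0.1036.

0.1036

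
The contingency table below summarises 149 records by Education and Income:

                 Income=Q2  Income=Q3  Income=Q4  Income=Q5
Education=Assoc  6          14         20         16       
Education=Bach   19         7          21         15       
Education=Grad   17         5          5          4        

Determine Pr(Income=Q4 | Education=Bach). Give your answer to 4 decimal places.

Total with Education=Bach: 19 + 7 + 21 + 15 = 62.
P(Income=Q4 | Education=Bach) = 21/62 = 0.3387.

0.3387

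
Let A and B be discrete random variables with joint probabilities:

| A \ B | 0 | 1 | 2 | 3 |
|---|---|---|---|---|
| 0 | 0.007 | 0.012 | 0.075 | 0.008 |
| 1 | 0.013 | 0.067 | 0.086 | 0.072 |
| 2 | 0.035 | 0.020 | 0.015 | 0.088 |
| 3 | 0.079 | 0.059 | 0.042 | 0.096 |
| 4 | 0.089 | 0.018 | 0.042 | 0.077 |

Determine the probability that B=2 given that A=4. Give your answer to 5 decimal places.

0.18584

P(A=4) = 0.089 + 0.018 + 0.042 + 0.077 = 0.226.
P(B=2 | A=4) = 0.042/0.226 = 0.18584.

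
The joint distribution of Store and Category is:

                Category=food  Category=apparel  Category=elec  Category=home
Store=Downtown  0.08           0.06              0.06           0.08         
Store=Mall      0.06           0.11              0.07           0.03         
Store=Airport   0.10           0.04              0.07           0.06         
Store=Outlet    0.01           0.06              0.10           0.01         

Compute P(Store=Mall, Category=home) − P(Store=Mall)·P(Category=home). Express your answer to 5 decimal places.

P(Store=Mall) = 0.06 + 0.11 + 0.07 + 0.03 = 0.27.
P(Category=home) = 0.08 + 0.03 + 0.06 + 0.01 = 0.18.
P(Store=Mall, Category=home) − P(Store=Mall)P(Category=home) = 0.03 − 0.27×0.18 = -0.01860.

-0.01860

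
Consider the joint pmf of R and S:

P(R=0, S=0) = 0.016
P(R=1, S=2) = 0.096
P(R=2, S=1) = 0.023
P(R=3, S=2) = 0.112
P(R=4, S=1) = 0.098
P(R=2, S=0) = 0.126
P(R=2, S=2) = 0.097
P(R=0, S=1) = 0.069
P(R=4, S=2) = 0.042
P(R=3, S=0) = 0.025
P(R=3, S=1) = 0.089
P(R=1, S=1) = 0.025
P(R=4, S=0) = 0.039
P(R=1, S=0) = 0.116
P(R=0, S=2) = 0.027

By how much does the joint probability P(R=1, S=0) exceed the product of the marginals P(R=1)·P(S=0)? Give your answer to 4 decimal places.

0.0397

P(R=1) = 0.116 + 0.025 + 0.096 = 0.237.
P(S=0) = 0.016 + 0.116 + 0.126 + 0.025 + 0.039 = 0.322.
P(R=1, S=0) − P(R=1)P(S=0) = 0.116 − 0.237×0.322 = 0.0397.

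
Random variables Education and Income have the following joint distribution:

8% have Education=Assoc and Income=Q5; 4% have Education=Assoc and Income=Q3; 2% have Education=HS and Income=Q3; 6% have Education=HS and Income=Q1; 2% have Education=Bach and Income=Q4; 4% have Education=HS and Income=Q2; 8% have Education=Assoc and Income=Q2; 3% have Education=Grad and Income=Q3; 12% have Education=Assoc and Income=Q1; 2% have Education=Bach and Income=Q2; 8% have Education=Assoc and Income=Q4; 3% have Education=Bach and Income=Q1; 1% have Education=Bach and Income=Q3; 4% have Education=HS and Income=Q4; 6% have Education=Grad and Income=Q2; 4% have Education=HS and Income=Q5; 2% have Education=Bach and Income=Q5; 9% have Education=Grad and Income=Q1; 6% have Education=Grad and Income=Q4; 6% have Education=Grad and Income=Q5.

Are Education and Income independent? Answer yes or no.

yes

Every cell satisfies P(Education,Income) = P(Education)·P(Income). For instance P(Education=HS) = 0.20, P(Income=Q5) = 0.20, and 0.20×0.20 = 0.04 matches the joint entry. So Education and Income are independent.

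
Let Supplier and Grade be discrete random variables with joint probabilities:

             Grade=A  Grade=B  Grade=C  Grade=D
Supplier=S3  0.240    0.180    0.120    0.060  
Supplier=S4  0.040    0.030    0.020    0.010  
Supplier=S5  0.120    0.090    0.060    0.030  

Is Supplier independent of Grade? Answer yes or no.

Every cell satisfies P(Supplier,Grade) = P(Supplier)·P(Grade). For instance P(Supplier=S5) = 0.300, P(Grade=B) = 0.300, and 0.300×0.300 = 0.090 matches the joint entry. So Supplier and Grade are independent.

yes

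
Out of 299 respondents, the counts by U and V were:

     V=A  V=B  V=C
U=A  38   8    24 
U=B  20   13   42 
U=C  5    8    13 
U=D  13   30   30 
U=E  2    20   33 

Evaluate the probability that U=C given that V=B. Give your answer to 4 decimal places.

Total with V=B: 8 + 13 + 8 + 30 + 20 = 79.
P(U=C | V=B) = 8/79 = 0.1013.

0.1013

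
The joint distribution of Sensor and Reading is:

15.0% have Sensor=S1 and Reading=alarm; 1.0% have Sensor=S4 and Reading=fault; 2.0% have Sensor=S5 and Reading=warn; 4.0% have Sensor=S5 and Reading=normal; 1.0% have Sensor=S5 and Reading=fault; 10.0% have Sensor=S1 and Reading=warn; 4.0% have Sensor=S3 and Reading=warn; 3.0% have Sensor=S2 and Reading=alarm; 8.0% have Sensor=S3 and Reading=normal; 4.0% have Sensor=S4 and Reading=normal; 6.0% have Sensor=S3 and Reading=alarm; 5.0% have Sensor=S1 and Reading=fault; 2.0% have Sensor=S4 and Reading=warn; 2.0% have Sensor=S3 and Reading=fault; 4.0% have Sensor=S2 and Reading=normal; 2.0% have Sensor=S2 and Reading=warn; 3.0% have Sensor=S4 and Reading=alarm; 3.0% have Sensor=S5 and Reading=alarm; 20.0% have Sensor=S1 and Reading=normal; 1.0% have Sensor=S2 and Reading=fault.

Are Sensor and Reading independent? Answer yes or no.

yes

Every cell satisfies P(Sensor,Reading) = P(Sensor)·P(Reading). For instance P(Sensor=S3) = 0.200, P(Reading=warn) = 0.200, and 0.200×0.200 = 0.040 matches the joint entry. So Sensor and Reading are independent.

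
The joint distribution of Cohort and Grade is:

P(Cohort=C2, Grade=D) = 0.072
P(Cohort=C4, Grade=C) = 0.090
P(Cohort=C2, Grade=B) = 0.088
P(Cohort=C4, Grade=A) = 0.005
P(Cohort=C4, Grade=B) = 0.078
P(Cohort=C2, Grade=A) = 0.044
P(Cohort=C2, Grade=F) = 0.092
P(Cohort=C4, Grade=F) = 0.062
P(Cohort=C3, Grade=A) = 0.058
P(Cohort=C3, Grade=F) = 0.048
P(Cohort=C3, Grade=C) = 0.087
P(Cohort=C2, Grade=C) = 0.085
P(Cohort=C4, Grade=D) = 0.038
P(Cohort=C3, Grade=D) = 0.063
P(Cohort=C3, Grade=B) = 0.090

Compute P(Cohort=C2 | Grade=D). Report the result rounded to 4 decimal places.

0.4162

P(Grade=D) = 0.072 + 0.063 + 0.038 = 0.173.
P(Cohort=C2 | Grade=D) = 0.072/0.173 = 0.4162.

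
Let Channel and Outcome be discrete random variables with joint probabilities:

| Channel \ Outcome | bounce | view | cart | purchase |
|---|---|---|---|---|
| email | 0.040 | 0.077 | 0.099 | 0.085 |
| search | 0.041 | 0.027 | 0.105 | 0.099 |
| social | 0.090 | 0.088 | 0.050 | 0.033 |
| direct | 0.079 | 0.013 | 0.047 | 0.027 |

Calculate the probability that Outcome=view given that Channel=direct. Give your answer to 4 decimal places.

0.0783

P(Channel=direct) = 0.079 + 0.013 + 0.047 + 0.027 = 0.166.
P(Outcome=view | Channel=direct) = 0.013/0.166 = 0.0783.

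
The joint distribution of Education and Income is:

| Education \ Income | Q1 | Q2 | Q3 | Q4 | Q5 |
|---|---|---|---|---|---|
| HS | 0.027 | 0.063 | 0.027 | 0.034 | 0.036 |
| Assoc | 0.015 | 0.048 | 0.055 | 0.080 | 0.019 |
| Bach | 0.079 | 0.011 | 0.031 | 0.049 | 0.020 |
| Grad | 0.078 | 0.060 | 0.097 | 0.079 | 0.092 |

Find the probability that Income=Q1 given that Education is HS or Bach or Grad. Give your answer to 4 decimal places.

P(Education=HS) = 0.027 + 0.063 + 0.027 + 0.034 + 0.036 = 0.187.
P(Education=Bach) = 0.079 + 0.011 + 0.031 + 0.049 + 0.020 = 0.190.
P(Education=Grad) = 0.078 + 0.060 + 0.097 + 0.079 + 0.092 = 0.406.
P(Education ∈ {HS, Bach, Grad}) = 0.187 + 0.190 + 0.406 = 0.783; P(Income=Q1, Education ∈ {HS, Bach, Grad}) = 0.027 + 0.079 + 0.078 = 0.184.
P(Income=Q1 | Education ∈ {HS, Bach, Grad}) = 0.184/0.783 = 0.2350.

0.2350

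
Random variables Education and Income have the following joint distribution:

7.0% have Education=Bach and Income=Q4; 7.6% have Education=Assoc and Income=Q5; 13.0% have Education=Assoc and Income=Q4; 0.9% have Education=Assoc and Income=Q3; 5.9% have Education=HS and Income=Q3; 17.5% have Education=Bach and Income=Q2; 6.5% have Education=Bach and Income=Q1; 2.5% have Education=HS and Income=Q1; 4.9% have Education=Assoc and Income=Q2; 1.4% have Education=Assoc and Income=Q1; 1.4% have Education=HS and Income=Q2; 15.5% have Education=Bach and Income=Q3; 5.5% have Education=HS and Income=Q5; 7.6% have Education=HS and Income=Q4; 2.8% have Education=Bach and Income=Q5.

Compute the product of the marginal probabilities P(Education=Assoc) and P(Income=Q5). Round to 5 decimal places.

P(Education=Assoc) = 0.014 + 0.049 + 0.009 + 0.130 + 0.076 = 0.278.
P(Income=Q5) = 0.055 + 0.076 + 0.028 = 0.159.
Product: 0.278 × 0.159 = 0.04420.

0.04420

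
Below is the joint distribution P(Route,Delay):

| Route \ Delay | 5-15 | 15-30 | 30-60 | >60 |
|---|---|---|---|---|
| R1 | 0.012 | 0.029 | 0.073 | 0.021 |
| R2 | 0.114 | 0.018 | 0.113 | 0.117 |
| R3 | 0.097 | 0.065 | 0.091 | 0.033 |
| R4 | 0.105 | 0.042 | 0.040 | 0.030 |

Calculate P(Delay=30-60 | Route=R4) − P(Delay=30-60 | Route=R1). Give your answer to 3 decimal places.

-0.356

P(Route=R4) = 0.105 + 0.042 + 0.040 + 0.030 = 0.217; P(Delay=30-60 | Route=R4) = 0.040/0.217 = 0.1843.
P(Route=R1) = 0.012 + 0.029 + 0.073 + 0.021 = 0.135; P(Delay=30-60 | Route=R1) = 0.073/0.135 = 0.5407.
Difference = -0.356.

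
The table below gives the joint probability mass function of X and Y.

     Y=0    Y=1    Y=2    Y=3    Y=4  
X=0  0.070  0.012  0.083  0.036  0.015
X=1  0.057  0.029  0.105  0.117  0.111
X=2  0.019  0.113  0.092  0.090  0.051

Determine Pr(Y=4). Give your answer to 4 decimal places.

P(Y=4) = 0.015 + 0.111 + 0.051 = 0.177.

0.1770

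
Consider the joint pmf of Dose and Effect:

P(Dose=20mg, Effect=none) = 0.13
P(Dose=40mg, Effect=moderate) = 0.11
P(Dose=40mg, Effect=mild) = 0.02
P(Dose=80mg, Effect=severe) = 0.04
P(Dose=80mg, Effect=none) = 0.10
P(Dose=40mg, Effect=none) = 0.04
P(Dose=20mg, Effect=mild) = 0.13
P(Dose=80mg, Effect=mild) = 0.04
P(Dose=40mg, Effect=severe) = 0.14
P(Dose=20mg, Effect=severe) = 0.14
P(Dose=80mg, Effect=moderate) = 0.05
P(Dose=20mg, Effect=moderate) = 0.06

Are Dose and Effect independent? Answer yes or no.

P(Dose=40mg) = 0.31 and P(Effect=none) = 0.27, so their product is 0.0837, but P(Dose=40mg, Effect=none) = 0.04. Since these differ, Dose and Effect are not independent.

no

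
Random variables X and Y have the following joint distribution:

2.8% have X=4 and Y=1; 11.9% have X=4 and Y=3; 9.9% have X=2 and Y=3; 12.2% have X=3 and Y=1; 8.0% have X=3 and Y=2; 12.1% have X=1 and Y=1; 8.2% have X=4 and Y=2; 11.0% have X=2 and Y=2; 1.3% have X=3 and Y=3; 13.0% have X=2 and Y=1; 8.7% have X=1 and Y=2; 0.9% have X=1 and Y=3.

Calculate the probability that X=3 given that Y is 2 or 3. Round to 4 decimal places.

P(Y=2) = 0.087 + 0.110 + 0.080 + 0.082 = 0.359.
P(Y=3) = 0.009 + 0.099 + 0.013 + 0.119 = 0.240.
P(Y ∈ {2, 3}) = 0.359 + 0.240 = 0.599; P(X=3, Y ∈ {2, 3}) = 0.080 + 0.013 = 0.093.
P(X=3 | Y ∈ {2, 3}) = 0.093/0.599 = 0.1553.

0.1553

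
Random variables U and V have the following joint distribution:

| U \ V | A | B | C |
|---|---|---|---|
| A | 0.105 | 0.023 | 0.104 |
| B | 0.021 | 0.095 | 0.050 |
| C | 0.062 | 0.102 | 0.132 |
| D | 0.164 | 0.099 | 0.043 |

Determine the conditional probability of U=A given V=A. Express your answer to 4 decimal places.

P(V=A) = 0.105 + 0.021 + 0.062 + 0.164 = 0.352.
P(U=A | V=A) = 0.105/0.352 = 0.2983.

0.2983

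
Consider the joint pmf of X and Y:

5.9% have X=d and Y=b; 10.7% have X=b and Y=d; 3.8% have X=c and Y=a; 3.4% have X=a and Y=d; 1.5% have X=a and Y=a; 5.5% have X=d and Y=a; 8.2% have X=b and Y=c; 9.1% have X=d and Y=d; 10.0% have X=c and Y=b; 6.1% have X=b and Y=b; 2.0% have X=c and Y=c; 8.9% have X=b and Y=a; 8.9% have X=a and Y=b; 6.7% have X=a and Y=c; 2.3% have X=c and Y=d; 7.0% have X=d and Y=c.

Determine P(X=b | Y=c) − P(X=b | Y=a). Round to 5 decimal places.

-0.10868

P(Y=c) = 0.067 + 0.082 + 0.020 + 0.070 = 0.239; P(X=b | Y=c) = 0.082/0.239 = 0.343096.
P(Y=a) = 0.015 + 0.089 + 0.038 + 0.055 = 0.197; P(X=b | Y=a) = 0.089/0.197 = 0.451777.
Difference = -0.10868.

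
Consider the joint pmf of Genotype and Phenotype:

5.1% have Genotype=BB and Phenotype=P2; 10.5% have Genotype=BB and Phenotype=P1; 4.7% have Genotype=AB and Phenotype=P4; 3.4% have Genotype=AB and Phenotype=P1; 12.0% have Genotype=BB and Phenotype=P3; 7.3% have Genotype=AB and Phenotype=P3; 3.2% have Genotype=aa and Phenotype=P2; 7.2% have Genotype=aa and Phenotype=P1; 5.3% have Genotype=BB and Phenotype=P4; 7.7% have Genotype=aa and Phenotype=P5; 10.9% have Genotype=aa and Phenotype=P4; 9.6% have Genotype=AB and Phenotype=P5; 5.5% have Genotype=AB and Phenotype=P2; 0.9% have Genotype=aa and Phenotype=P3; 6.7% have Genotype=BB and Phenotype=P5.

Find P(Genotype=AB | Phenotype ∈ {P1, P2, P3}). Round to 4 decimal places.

0.2940

P(Phenotype=P1) = 0.072 + 0.034 + 0.105 = 0.211.
P(Phenotype=P2) = 0.032 + 0.055 + 0.051 = 0.138.
P(Phenotype=P3) = 0.009 + 0.073 + 0.120 = 0.202.
P(Phenotype ∈ {P1, P2, P3}) = 0.211 + 0.138 + 0.202 = 0.551; P(Genotype=AB, Phenotype ∈ {P1, P2, P3}) = 0.034 + 0.055 + 0.073 = 0.162.
P(Genotype=AB | Phenotype ∈ {P1, P2, P3}) = 0.162/0.551 = 0.2940.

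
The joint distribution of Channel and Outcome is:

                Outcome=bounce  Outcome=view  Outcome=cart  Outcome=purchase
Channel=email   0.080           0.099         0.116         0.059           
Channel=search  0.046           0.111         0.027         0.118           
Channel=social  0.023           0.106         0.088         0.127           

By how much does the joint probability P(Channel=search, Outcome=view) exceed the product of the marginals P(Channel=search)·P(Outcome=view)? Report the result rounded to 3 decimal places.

P(Channel=search) = 0.046 + 0.111 + 0.027 + 0.118 = 0.302.
P(Outcome=view) = 0.099 + 0.111 + 0.106 = 0.316.
P(Channel=search, Outcome=view) − P(Channel=search)P(Outcome=view) = 0.111 − 0.302×0.316 = 0.016.

0.016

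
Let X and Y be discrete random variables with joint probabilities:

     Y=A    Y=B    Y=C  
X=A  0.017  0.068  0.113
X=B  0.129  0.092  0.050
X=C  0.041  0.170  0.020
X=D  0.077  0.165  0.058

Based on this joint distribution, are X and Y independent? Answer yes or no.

P(X=A) = 0.198 and P(Y=C) = 0.241, so their product is 0.04772, but P(X=A, Y=C) = 0.113. Since these differ, X and Y are not independent.

no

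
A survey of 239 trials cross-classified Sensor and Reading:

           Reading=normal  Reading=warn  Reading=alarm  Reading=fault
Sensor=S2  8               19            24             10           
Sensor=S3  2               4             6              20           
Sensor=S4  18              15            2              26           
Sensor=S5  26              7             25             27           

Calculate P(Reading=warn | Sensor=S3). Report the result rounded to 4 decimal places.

Total with Sensor=S3: 2 + 4 + 6 + 20 = 32.
P(Reading=warn | Sensor=S3) = 4/32 = 0.1250.

0.1250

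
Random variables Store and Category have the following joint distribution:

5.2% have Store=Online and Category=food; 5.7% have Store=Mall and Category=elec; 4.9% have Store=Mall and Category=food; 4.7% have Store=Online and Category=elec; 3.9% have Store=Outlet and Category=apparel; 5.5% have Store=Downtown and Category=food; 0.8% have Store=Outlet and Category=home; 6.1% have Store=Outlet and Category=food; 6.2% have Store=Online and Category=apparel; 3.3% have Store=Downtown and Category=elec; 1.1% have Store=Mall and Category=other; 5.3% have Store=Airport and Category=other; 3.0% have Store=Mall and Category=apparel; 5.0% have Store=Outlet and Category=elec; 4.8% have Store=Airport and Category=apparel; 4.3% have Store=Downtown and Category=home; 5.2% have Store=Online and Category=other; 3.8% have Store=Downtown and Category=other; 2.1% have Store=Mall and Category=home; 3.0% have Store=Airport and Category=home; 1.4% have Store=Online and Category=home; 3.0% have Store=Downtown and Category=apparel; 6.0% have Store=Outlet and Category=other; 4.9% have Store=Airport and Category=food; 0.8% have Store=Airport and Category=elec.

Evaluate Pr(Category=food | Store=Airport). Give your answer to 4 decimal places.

0.2606

P(Store=Airport) = 0.049 + 0.048 + 0.008 + 0.030 + 0.053 = 0.188.
P(Category=food | Store=Airport) = 0.049/0.188 = 0.2606.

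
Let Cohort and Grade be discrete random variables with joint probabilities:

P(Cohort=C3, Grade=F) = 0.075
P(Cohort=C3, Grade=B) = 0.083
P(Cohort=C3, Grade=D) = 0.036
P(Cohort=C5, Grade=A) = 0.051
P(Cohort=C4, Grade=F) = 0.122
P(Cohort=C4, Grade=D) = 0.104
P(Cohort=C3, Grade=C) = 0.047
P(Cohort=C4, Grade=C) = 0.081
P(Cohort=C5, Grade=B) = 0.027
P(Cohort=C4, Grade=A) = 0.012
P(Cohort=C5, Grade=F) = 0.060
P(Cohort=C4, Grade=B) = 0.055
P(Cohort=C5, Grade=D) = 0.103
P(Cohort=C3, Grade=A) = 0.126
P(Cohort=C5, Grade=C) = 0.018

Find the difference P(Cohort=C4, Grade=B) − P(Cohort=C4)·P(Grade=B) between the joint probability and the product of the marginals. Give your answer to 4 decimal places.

P(Cohort=C4) = 0.012 + 0.055 + 0.081 + 0.104 + 0.122 = 0.374.
P(Grade=B) = 0.083 + 0.055 + 0.027 = 0.165.
P(Cohort=C4, Grade=B) − P(Cohort=C4)P(Grade=B) = 0.055 − 0.374×0.165 = -0.0067.

-0.0067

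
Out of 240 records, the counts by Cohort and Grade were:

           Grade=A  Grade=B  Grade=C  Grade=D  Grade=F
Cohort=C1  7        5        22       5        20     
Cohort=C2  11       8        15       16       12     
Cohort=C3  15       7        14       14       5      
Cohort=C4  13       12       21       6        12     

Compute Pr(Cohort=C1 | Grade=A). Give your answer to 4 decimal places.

Total with Grade=A: 7 + 11 + 15 + 13 = 46.
P(Cohort=C1 | Grade=A) = 7/46 = 0.1522.

0.1522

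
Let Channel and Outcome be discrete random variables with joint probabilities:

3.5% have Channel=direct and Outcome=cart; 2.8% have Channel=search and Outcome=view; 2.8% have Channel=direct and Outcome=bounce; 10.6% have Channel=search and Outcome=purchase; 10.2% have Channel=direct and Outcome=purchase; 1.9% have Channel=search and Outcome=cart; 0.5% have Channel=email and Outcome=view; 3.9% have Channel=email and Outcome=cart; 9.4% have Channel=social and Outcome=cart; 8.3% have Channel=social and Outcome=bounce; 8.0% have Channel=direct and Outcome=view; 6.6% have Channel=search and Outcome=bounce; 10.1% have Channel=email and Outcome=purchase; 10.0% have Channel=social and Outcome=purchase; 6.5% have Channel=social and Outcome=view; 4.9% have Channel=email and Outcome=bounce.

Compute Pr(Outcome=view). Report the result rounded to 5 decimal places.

P(Outcome=view) = 0.005 + 0.028 + 0.065 + 0.080 = 0.178.

0.17800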